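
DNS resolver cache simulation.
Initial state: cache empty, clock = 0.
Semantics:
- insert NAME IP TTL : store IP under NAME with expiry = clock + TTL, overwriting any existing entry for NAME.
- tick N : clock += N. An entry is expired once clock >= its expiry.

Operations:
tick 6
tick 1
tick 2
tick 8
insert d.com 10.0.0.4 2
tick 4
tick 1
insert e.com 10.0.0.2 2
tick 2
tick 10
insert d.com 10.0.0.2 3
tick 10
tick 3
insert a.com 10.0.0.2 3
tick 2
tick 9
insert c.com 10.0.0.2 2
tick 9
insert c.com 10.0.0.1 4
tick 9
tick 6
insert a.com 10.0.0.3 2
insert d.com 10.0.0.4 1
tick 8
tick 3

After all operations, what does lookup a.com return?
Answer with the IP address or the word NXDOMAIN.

Op 1: tick 6 -> clock=6.
Op 2: tick 1 -> clock=7.
Op 3: tick 2 -> clock=9.
Op 4: tick 8 -> clock=17.
Op 5: insert d.com -> 10.0.0.4 (expiry=17+2=19). clock=17
Op 6: tick 4 -> clock=21. purged={d.com}
Op 7: tick 1 -> clock=22.
Op 8: insert e.com -> 10.0.0.2 (expiry=22+2=24). clock=22
Op 9: tick 2 -> clock=24. purged={e.com}
Op 10: tick 10 -> clock=34.
Op 11: insert d.com -> 10.0.0.2 (expiry=34+3=37). clock=34
Op 12: tick 10 -> clock=44. purged={d.com}
Op 13: tick 3 -> clock=47.
Op 14: insert a.com -> 10.0.0.2 (expiry=47+3=50). clock=47
Op 15: tick 2 -> clock=49.
Op 16: tick 9 -> clock=58. purged={a.com}
Op 17: insert c.com -> 10.0.0.2 (expiry=58+2=60). clock=58
Op 18: tick 9 -> clock=67. purged={c.com}
Op 19: insert c.com -> 10.0.0.1 (expiry=67+4=71). clock=67
Op 20: tick 9 -> clock=76. purged={c.com}
Op 21: tick 6 -> clock=82.
Op 22: insert a.com -> 10.0.0.3 (expiry=82+2=84). clock=82
Op 23: insert d.com -> 10.0.0.4 (expiry=82+1=83). clock=82
Op 24: tick 8 -> clock=90. purged={a.com,d.com}
Op 25: tick 3 -> clock=93.
lookup a.com: not in cache (expired or never inserted)

Answer: NXDOMAIN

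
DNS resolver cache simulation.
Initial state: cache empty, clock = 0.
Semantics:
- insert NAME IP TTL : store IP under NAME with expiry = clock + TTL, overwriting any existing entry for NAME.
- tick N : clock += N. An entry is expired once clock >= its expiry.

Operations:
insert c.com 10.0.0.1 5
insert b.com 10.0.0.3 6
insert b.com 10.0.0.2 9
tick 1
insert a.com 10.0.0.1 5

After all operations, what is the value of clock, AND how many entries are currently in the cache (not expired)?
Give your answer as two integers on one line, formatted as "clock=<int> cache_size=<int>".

Op 1: insert c.com -> 10.0.0.1 (expiry=0+5=5). clock=0
Op 2: insert b.com -> 10.0.0.3 (expiry=0+6=6). clock=0
Op 3: insert b.com -> 10.0.0.2 (expiry=0+9=9). clock=0
Op 4: tick 1 -> clock=1.
Op 5: insert a.com -> 10.0.0.1 (expiry=1+5=6). clock=1
Final clock = 1
Final cache (unexpired): {a.com,b.com,c.com} -> size=3

Answer: clock=1 cache_size=3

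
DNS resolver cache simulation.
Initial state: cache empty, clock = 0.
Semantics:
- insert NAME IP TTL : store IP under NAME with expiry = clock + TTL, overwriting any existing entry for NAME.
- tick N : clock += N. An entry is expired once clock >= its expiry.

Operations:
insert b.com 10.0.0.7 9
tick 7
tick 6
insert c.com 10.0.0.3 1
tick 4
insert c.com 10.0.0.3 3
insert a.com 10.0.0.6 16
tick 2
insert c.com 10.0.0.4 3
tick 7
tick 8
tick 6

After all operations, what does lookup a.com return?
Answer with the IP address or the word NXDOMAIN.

Op 1: insert b.com -> 10.0.0.7 (expiry=0+9=9). clock=0
Op 2: tick 7 -> clock=7.
Op 3: tick 6 -> clock=13. purged={b.com}
Op 4: insert c.com -> 10.0.0.3 (expiry=13+1=14). clock=13
Op 5: tick 4 -> clock=17. purged={c.com}
Op 6: insert c.com -> 10.0.0.3 (expiry=17+3=20). clock=17
Op 7: insert a.com -> 10.0.0.6 (expiry=17+16=33). clock=17
Op 8: tick 2 -> clock=19.
Op 9: insert c.com -> 10.0.0.4 (expiry=19+3=22). clock=19
Op 10: tick 7 -> clock=26. purged={c.com}
Op 11: tick 8 -> clock=34. purged={a.com}
Op 12: tick 6 -> clock=40.
lookup a.com: not in cache (expired or never inserted)

Answer: NXDOMAIN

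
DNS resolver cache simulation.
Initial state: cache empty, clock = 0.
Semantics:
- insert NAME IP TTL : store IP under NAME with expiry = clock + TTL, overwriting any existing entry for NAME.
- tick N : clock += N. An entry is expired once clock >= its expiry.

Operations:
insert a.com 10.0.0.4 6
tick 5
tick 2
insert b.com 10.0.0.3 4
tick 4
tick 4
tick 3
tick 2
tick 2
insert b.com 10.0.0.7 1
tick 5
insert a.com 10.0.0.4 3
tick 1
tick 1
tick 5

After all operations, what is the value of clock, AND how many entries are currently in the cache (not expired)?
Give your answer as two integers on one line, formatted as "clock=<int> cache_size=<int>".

Answer: clock=34 cache_size=0

Derivation:
Op 1: insert a.com -> 10.0.0.4 (expiry=0+6=6). clock=0
Op 2: tick 5 -> clock=5.
Op 3: tick 2 -> clock=7. purged={a.com}
Op 4: insert b.com -> 10.0.0.3 (expiry=7+4=11). clock=7
Op 5: tick 4 -> clock=11. purged={b.com}
Op 6: tick 4 -> clock=15.
Op 7: tick 3 -> clock=18.
Op 8: tick 2 -> clock=20.
Op 9: tick 2 -> clock=22.
Op 10: insert b.com -> 10.0.0.7 (expiry=22+1=23). clock=22
Op 11: tick 5 -> clock=27. purged={b.com}
Op 12: insert a.com -> 10.0.0.4 (expiry=27+3=30). clock=27
Op 13: tick 1 -> clock=28.
Op 14: tick 1 -> clock=29.
Op 15: tick 5 -> clock=34. purged={a.com}
Final clock = 34
Final cache (unexpired): {} -> size=0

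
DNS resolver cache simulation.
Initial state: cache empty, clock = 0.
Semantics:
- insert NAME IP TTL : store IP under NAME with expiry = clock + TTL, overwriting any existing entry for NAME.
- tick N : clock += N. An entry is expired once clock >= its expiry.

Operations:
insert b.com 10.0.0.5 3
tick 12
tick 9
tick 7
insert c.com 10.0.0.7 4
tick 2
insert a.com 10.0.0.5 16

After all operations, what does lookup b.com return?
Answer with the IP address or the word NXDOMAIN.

Op 1: insert b.com -> 10.0.0.5 (expiry=0+3=3). clock=0
Op 2: tick 12 -> clock=12. purged={b.com}
Op 3: tick 9 -> clock=21.
Op 4: tick 7 -> clock=28.
Op 5: insert c.com -> 10.0.0.7 (expiry=28+4=32). clock=28
Op 6: tick 2 -> clock=30.
Op 7: insert a.com -> 10.0.0.5 (expiry=30+16=46). clock=30
lookup b.com: not in cache (expired or never inserted)

Answer: NXDOMAIN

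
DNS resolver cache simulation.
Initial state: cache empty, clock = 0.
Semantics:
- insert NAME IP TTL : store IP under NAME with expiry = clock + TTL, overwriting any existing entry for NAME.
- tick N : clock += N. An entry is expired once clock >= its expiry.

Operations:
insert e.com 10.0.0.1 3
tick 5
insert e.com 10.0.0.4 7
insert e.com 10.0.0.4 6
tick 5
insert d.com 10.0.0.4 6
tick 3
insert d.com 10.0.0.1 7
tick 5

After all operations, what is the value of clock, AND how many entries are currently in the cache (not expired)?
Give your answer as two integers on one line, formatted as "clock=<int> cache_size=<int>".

Answer: clock=18 cache_size=1

Derivation:
Op 1: insert e.com -> 10.0.0.1 (expiry=0+3=3). clock=0
Op 2: tick 5 -> clock=5. purged={e.com}
Op 3: insert e.com -> 10.0.0.4 (expiry=5+7=12). clock=5
Op 4: insert e.com -> 10.0.0.4 (expiry=5+6=11). clock=5
Op 5: tick 5 -> clock=10.
Op 6: insert d.com -> 10.0.0.4 (expiry=10+6=16). clock=10
Op 7: tick 3 -> clock=13. purged={e.com}
Op 8: insert d.com -> 10.0.0.1 (expiry=13+7=20). clock=13
Op 9: tick 5 -> clock=18.
Final clock = 18
Final cache (unexpired): {d.com} -> size=1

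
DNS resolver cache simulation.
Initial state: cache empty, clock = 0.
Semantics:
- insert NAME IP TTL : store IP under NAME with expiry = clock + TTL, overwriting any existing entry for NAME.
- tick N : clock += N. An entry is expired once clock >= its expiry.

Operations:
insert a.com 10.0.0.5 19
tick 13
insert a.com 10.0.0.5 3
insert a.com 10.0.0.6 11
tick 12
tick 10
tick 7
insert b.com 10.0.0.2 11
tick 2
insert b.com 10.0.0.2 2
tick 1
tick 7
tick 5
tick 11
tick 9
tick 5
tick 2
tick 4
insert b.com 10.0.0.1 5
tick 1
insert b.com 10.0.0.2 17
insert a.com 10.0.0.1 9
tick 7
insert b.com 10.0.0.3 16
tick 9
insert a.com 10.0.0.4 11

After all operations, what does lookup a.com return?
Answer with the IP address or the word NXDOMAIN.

Answer: 10.0.0.4

Derivation:
Op 1: insert a.com -> 10.0.0.5 (expiry=0+19=19). clock=0
Op 2: tick 13 -> clock=13.
Op 3: insert a.com -> 10.0.0.5 (expiry=13+3=16). clock=13
Op 4: insert a.com -> 10.0.0.6 (expiry=13+11=24). clock=13
Op 5: tick 12 -> clock=25. purged={a.com}
Op 6: tick 10 -> clock=35.
Op 7: tick 7 -> clock=42.
Op 8: insert b.com -> 10.0.0.2 (expiry=42+11=53). clock=42
Op 9: tick 2 -> clock=44.
Op 10: insert b.com -> 10.0.0.2 (expiry=44+2=46). clock=44
Op 11: tick 1 -> clock=45.
Op 12: tick 7 -> clock=52. purged={b.com}
Op 13: tick 5 -> clock=57.
Op 14: tick 11 -> clock=68.
Op 15: tick 9 -> clock=77.
Op 16: tick 5 -> clock=82.
Op 17: tick 2 -> clock=84.
Op 18: tick 4 -> clock=88.
Op 19: insert b.com -> 10.0.0.1 (expiry=88+5=93). clock=88
Op 20: tick 1 -> clock=89.
Op 21: insert b.com -> 10.0.0.2 (expiry=89+17=106). clock=89
Op 22: insert a.com -> 10.0.0.1 (expiry=89+9=98). clock=89
Op 23: tick 7 -> clock=96.
Op 24: insert b.com -> 10.0.0.3 (expiry=96+16=112). clock=96
Op 25: tick 9 -> clock=105. purged={a.com}
Op 26: insert a.com -> 10.0.0.4 (expiry=105+11=116). clock=105
lookup a.com: present, ip=10.0.0.4 expiry=116 > clock=105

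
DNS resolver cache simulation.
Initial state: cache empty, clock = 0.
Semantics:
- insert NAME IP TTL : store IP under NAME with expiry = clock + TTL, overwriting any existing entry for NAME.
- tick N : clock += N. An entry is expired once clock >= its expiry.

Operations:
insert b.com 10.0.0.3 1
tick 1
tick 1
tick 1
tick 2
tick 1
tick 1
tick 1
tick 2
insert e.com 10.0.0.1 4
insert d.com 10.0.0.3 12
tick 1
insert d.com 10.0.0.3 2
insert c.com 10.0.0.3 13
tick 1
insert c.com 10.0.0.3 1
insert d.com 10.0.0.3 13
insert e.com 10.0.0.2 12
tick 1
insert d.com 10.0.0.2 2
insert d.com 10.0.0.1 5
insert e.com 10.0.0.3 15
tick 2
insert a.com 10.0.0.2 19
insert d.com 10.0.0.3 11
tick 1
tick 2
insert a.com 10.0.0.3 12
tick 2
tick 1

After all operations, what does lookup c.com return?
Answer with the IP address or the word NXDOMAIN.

Op 1: insert b.com -> 10.0.0.3 (expiry=0+1=1). clock=0
Op 2: tick 1 -> clock=1. purged={b.com}
Op 3: tick 1 -> clock=2.
Op 4: tick 1 -> clock=3.
Op 5: tick 2 -> clock=5.
Op 6: tick 1 -> clock=6.
Op 7: tick 1 -> clock=7.
Op 8: tick 1 -> clock=8.
Op 9: tick 2 -> clock=10.
Op 10: insert e.com -> 10.0.0.1 (expiry=10+4=14). clock=10
Op 11: insert d.com -> 10.0.0.3 (expiry=10+12=22). clock=10
Op 12: tick 1 -> clock=11.
Op 13: insert d.com -> 10.0.0.3 (expiry=11+2=13). clock=11
Op 14: insert c.com -> 10.0.0.3 (expiry=11+13=24). clock=11
Op 15: tick 1 -> clock=12.
Op 16: insert c.com -> 10.0.0.3 (expiry=12+1=13). clock=12
Op 17: insert d.com -> 10.0.0.3 (expiry=12+13=25). clock=12
Op 18: insert e.com -> 10.0.0.2 (expiry=12+12=24). clock=12
Op 19: tick 1 -> clock=13. purged={c.com}
Op 20: insert d.com -> 10.0.0.2 (expiry=13+2=15). clock=13
Op 21: insert d.com -> 10.0.0.1 (expiry=13+5=18). clock=13
Op 22: insert e.com -> 10.0.0.3 (expiry=13+15=28). clock=13
Op 23: tick 2 -> clock=15.
Op 24: insert a.com -> 10.0.0.2 (expiry=15+19=34). clock=15
Op 25: insert d.com -> 10.0.0.3 (expiry=15+11=26). clock=15
Op 26: tick 1 -> clock=16.
Op 27: tick 2 -> clock=18.
Op 28: insert a.com -> 10.0.0.3 (expiry=18+12=30). clock=18
Op 29: tick 2 -> clock=20.
Op 30: tick 1 -> clock=21.
lookup c.com: not in cache (expired or never inserted)

Answer: NXDOMAIN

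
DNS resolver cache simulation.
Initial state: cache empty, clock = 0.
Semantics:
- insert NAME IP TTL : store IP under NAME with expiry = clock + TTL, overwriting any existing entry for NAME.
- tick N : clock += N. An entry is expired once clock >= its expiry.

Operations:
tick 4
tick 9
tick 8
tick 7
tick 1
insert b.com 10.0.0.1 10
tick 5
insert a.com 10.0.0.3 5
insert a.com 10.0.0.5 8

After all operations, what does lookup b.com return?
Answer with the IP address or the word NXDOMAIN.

Answer: 10.0.0.1

Derivation:
Op 1: tick 4 -> clock=4.
Op 2: tick 9 -> clock=13.
Op 3: tick 8 -> clock=21.
Op 4: tick 7 -> clock=28.
Op 5: tick 1 -> clock=29.
Op 6: insert b.com -> 10.0.0.1 (expiry=29+10=39). clock=29
Op 7: tick 5 -> clock=34.
Op 8: insert a.com -> 10.0.0.3 (expiry=34+5=39). clock=34
Op 9: insert a.com -> 10.0.0.5 (expiry=34+8=42). clock=34
lookup b.com: present, ip=10.0.0.1 expiry=39 > clock=34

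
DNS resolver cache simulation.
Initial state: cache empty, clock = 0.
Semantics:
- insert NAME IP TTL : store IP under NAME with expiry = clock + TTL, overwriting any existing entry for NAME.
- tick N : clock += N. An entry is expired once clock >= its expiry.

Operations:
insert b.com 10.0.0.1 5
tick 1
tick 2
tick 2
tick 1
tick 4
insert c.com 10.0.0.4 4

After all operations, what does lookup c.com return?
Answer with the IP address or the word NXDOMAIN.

Answer: 10.0.0.4

Derivation:
Op 1: insert b.com -> 10.0.0.1 (expiry=0+5=5). clock=0
Op 2: tick 1 -> clock=1.
Op 3: tick 2 -> clock=3.
Op 4: tick 2 -> clock=5. purged={b.com}
Op 5: tick 1 -> clock=6.
Op 6: tick 4 -> clock=10.
Op 7: insert c.com -> 10.0.0.4 (expiry=10+4=14). clock=10
lookup c.com: present, ip=10.0.0.4 expiry=14 > clock=10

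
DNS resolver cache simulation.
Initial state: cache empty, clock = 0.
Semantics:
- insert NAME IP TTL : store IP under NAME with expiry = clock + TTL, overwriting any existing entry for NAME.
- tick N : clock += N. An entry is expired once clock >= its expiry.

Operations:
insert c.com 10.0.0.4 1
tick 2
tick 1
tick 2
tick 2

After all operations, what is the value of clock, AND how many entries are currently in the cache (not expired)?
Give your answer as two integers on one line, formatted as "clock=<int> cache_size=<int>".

Op 1: insert c.com -> 10.0.0.4 (expiry=0+1=1). clock=0
Op 2: tick 2 -> clock=2. purged={c.com}
Op 3: tick 1 -> clock=3.
Op 4: tick 2 -> clock=5.
Op 5: tick 2 -> clock=7.
Final clock = 7
Final cache (unexpired): {} -> size=0

Answer: clock=7 cache_size=0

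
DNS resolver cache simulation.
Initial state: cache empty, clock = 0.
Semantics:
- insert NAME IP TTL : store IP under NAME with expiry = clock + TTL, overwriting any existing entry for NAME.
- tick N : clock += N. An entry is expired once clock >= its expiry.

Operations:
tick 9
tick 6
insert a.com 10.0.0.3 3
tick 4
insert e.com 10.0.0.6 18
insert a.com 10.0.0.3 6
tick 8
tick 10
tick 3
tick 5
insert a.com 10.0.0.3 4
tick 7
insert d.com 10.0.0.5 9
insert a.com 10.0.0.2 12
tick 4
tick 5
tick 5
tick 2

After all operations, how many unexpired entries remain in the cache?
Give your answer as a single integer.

Op 1: tick 9 -> clock=9.
Op 2: tick 6 -> clock=15.
Op 3: insert a.com -> 10.0.0.3 (expiry=15+3=18). clock=15
Op 4: tick 4 -> clock=19. purged={a.com}
Op 5: insert e.com -> 10.0.0.6 (expiry=19+18=37). clock=19
Op 6: insert a.com -> 10.0.0.3 (expiry=19+6=25). clock=19
Op 7: tick 8 -> clock=27. purged={a.com}
Op 8: tick 10 -> clock=37. purged={e.com}
Op 9: tick 3 -> clock=40.
Op 10: tick 5 -> clock=45.
Op 11: insert a.com -> 10.0.0.3 (expiry=45+4=49). clock=45
Op 12: tick 7 -> clock=52. purged={a.com}
Op 13: insert d.com -> 10.0.0.5 (expiry=52+9=61). clock=52
Op 14: insert a.com -> 10.0.0.2 (expiry=52+12=64). clock=52
Op 15: tick 4 -> clock=56.
Op 16: tick 5 -> clock=61. purged={d.com}
Op 17: tick 5 -> clock=66. purged={a.com}
Op 18: tick 2 -> clock=68.
Final cache (unexpired): {} -> size=0

Answer: 0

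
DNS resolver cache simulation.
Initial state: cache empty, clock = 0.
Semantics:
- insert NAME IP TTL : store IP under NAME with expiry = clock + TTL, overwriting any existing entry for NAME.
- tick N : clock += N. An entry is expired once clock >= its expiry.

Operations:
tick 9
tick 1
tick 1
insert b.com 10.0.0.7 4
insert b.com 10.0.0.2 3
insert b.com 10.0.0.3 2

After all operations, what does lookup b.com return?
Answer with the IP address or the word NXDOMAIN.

Op 1: tick 9 -> clock=9.
Op 2: tick 1 -> clock=10.
Op 3: tick 1 -> clock=11.
Op 4: insert b.com -> 10.0.0.7 (expiry=11+4=15). clock=11
Op 5: insert b.com -> 10.0.0.2 (expiry=11+3=14). clock=11
Op 6: insert b.com -> 10.0.0.3 (expiry=11+2=13). clock=11
lookup b.com: present, ip=10.0.0.3 expiry=13 > clock=11

Answer: 10.0.0.3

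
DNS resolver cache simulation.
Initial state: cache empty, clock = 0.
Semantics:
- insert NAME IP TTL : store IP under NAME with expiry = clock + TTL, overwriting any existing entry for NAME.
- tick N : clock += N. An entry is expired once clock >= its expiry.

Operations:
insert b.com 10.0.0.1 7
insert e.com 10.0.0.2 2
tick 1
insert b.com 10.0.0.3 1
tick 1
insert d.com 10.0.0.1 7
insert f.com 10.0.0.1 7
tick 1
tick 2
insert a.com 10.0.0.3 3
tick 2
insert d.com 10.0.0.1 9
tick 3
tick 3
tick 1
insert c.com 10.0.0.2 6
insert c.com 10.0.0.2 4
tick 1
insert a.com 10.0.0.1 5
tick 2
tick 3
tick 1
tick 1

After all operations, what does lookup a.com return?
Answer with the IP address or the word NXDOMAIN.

Answer: NXDOMAIN

Derivation:
Op 1: insert b.com -> 10.0.0.1 (expiry=0+7=7). clock=0
Op 2: insert e.com -> 10.0.0.2 (expiry=0+2=2). clock=0
Op 3: tick 1 -> clock=1.
Op 4: insert b.com -> 10.0.0.3 (expiry=1+1=2). clock=1
Op 5: tick 1 -> clock=2. purged={b.com,e.com}
Op 6: insert d.com -> 10.0.0.1 (expiry=2+7=9). clock=2
Op 7: insert f.com -> 10.0.0.1 (expiry=2+7=9). clock=2
Op 8: tick 1 -> clock=3.
Op 9: tick 2 -> clock=5.
Op 10: insert a.com -> 10.0.0.3 (expiry=5+3=8). clock=5
Op 11: tick 2 -> clock=7.
Op 12: insert d.com -> 10.0.0.1 (expiry=7+9=16). clock=7
Op 13: tick 3 -> clock=10. purged={a.com,f.com}
Op 14: tick 3 -> clock=13.
Op 15: tick 1 -> clock=14.
Op 16: insert c.com -> 10.0.0.2 (expiry=14+6=20). clock=14
Op 17: insert c.com -> 10.0.0.2 (expiry=14+4=18). clock=14
Op 18: tick 1 -> clock=15.
Op 19: insert a.com -> 10.0.0.1 (expiry=15+5=20). clock=15
Op 20: tick 2 -> clock=17. purged={d.com}
Op 21: tick 3 -> clock=20. purged={a.com,c.com}
Op 22: tick 1 -> clock=21.
Op 23: tick 1 -> clock=22.
lookup a.com: not in cache (expired or never inserted)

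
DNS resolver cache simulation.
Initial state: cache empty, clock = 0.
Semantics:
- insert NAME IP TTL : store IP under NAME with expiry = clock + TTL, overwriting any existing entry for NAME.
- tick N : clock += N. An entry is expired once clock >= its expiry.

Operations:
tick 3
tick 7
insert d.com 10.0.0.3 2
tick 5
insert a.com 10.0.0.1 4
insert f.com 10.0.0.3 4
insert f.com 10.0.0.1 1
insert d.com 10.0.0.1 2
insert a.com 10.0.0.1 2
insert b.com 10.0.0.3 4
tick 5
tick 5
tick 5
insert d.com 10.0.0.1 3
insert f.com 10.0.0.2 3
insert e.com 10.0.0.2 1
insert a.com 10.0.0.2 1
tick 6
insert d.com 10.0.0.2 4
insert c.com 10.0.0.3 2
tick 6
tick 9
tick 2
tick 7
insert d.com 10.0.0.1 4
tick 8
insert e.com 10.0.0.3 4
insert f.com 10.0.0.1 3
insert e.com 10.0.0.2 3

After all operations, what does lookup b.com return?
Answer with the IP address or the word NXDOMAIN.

Answer: NXDOMAIN

Derivation:
Op 1: tick 3 -> clock=3.
Op 2: tick 7 -> clock=10.
Op 3: insert d.com -> 10.0.0.3 (expiry=10+2=12). clock=10
Op 4: tick 5 -> clock=15. purged={d.com}
Op 5: insert a.com -> 10.0.0.1 (expiry=15+4=19). clock=15
Op 6: insert f.com -> 10.0.0.3 (expiry=15+4=19). clock=15
Op 7: insert f.com -> 10.0.0.1 (expiry=15+1=16). clock=15
Op 8: insert d.com -> 10.0.0.1 (expiry=15+2=17). clock=15
Op 9: insert a.com -> 10.0.0.1 (expiry=15+2=17). clock=15
Op 10: insert b.com -> 10.0.0.3 (expiry=15+4=19). clock=15
Op 11: tick 5 -> clock=20. purged={a.com,b.com,d.com,f.com}
Op 12: tick 5 -> clock=25.
Op 13: tick 5 -> clock=30.
Op 14: insert d.com -> 10.0.0.1 (expiry=30+3=33). clock=30
Op 15: insert f.com -> 10.0.0.2 (expiry=30+3=33). clock=30
Op 16: insert e.com -> 10.0.0.2 (expiry=30+1=31). clock=30
Op 17: insert a.com -> 10.0.0.2 (expiry=30+1=31). clock=30
Op 18: tick 6 -> clock=36. purged={a.com,d.com,e.com,f.com}
Op 19: insert d.com -> 10.0.0.2 (expiry=36+4=40). clock=36
Op 20: insert c.com -> 10.0.0.3 (expiry=36+2=38). clock=36
Op 21: tick 6 -> clock=42. purged={c.com,d.com}
Op 22: tick 9 -> clock=51.
Op 23: tick 2 -> clock=53.
Op 24: tick 7 -> clock=60.
Op 25: insert d.com -> 10.0.0.1 (expiry=60+4=64). clock=60
Op 26: tick 8 -> clock=68. purged={d.com}
Op 27: insert e.com -> 10.0.0.3 (expiry=68+4=72). clock=68
Op 28: insert f.com -> 10.0.0.1 (expiry=68+3=71). clock=68
Op 29: insert e.com -> 10.0.0.2 (expiry=68+3=71). clock=68
lookup b.com: not in cache (expired or never inserted)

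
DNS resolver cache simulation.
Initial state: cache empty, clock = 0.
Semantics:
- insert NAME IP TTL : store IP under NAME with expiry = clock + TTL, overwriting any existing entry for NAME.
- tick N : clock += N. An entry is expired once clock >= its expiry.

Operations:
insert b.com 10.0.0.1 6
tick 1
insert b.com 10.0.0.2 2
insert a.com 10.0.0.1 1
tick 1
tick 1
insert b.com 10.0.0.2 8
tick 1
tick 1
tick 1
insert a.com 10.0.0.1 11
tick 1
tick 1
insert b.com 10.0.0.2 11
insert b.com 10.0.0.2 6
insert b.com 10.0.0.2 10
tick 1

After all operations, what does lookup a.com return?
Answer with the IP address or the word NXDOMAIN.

Answer: 10.0.0.1

Derivation:
Op 1: insert b.com -> 10.0.0.1 (expiry=0+6=6). clock=0
Op 2: tick 1 -> clock=1.
Op 3: insert b.com -> 10.0.0.2 (expiry=1+2=3). clock=1
Op 4: insert a.com -> 10.0.0.1 (expiry=1+1=2). clock=1
Op 5: tick 1 -> clock=2. purged={a.com}
Op 6: tick 1 -> clock=3. purged={b.com}
Op 7: insert b.com -> 10.0.0.2 (expiry=3+8=11). clock=3
Op 8: tick 1 -> clock=4.
Op 9: tick 1 -> clock=5.
Op 10: tick 1 -> clock=6.
Op 11: insert a.com -> 10.0.0.1 (expiry=6+11=17). clock=6
Op 12: tick 1 -> clock=7.
Op 13: tick 1 -> clock=8.
Op 14: insert b.com -> 10.0.0.2 (expiry=8+11=19). clock=8
Op 15: insert b.com -> 10.0.0.2 (expiry=8+6=14). clock=8
Op 16: insert b.com -> 10.0.0.2 (expiry=8+10=18). clock=8
Op 17: tick 1 -> clock=9.
lookup a.com: present, ip=10.0.0.1 expiry=17 > clock=9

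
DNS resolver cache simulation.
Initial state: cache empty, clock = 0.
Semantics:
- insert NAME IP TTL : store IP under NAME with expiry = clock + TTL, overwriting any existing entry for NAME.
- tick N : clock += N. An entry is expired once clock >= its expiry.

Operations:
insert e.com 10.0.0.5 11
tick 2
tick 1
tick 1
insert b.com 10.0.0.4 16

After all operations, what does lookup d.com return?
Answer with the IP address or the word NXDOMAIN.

Answer: NXDOMAIN

Derivation:
Op 1: insert e.com -> 10.0.0.5 (expiry=0+11=11). clock=0
Op 2: tick 2 -> clock=2.
Op 3: tick 1 -> clock=3.
Op 4: tick 1 -> clock=4.
Op 5: insert b.com -> 10.0.0.4 (expiry=4+16=20). clock=4
lookup d.com: not in cache (expired or never inserted)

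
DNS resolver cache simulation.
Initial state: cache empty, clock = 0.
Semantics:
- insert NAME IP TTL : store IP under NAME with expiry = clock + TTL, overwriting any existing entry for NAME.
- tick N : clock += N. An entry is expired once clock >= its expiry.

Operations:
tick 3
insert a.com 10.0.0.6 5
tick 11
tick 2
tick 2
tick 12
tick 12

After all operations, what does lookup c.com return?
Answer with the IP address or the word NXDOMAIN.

Op 1: tick 3 -> clock=3.
Op 2: insert a.com -> 10.0.0.6 (expiry=3+5=8). clock=3
Op 3: tick 11 -> clock=14. purged={a.com}
Op 4: tick 2 -> clock=16.
Op 5: tick 2 -> clock=18.
Op 6: tick 12 -> clock=30.
Op 7: tick 12 -> clock=42.
lookup c.com: not in cache (expired or never inserted)

Answer: NXDOMAIN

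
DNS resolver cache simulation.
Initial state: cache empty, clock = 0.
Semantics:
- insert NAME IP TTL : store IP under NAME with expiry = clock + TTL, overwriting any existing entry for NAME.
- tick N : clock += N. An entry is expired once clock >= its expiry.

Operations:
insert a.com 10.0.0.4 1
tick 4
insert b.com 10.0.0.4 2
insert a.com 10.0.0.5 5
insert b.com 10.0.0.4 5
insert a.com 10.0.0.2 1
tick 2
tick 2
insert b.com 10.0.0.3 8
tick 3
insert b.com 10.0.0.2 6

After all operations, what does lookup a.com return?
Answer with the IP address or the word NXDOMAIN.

Op 1: insert a.com -> 10.0.0.4 (expiry=0+1=1). clock=0
Op 2: tick 4 -> clock=4. purged={a.com}
Op 3: insert b.com -> 10.0.0.4 (expiry=4+2=6). clock=4
Op 4: insert a.com -> 10.0.0.5 (expiry=4+5=9). clock=4
Op 5: insert b.com -> 10.0.0.4 (expiry=4+5=9). clock=4
Op 6: insert a.com -> 10.0.0.2 (expiry=4+1=5). clock=4
Op 7: tick 2 -> clock=6. purged={a.com}
Op 8: tick 2 -> clock=8.
Op 9: insert b.com -> 10.0.0.3 (expiry=8+8=16). clock=8
Op 10: tick 3 -> clock=11.
Op 11: insert b.com -> 10.0.0.2 (expiry=11+6=17). clock=11
lookup a.com: not in cache (expired or never inserted)

Answer: NXDOMAIN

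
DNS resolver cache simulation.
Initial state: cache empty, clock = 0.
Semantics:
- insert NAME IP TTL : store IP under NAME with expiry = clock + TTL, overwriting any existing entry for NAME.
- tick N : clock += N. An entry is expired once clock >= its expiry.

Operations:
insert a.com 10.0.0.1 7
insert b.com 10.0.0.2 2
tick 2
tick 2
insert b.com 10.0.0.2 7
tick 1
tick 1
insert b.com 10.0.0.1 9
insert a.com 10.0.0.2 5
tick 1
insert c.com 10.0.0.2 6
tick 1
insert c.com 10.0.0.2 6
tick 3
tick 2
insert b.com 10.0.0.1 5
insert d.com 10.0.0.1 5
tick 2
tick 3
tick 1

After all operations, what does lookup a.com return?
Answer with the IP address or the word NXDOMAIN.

Op 1: insert a.com -> 10.0.0.1 (expiry=0+7=7). clock=0
Op 2: insert b.com -> 10.0.0.2 (expiry=0+2=2). clock=0
Op 3: tick 2 -> clock=2. purged={b.com}
Op 4: tick 2 -> clock=4.
Op 5: insert b.com -> 10.0.0.2 (expiry=4+7=11). clock=4
Op 6: tick 1 -> clock=5.
Op 7: tick 1 -> clock=6.
Op 8: insert b.com -> 10.0.0.1 (expiry=6+9=15). clock=6
Op 9: insert a.com -> 10.0.0.2 (expiry=6+5=11). clock=6
Op 10: tick 1 -> clock=7.
Op 11: insert c.com -> 10.0.0.2 (expiry=7+6=13). clock=7
Op 12: tick 1 -> clock=8.
Op 13: insert c.com -> 10.0.0.2 (expiry=8+6=14). clock=8
Op 14: tick 3 -> clock=11. purged={a.com}
Op 15: tick 2 -> clock=13.
Op 16: insert b.com -> 10.0.0.1 (expiry=13+5=18). clock=13
Op 17: insert d.com -> 10.0.0.1 (expiry=13+5=18). clock=13
Op 18: tick 2 -> clock=15. purged={c.com}
Op 19: tick 3 -> clock=18. purged={b.com,d.com}
Op 20: tick 1 -> clock=19.
lookup a.com: not in cache (expired or never inserted)

Answer: NXDOMAIN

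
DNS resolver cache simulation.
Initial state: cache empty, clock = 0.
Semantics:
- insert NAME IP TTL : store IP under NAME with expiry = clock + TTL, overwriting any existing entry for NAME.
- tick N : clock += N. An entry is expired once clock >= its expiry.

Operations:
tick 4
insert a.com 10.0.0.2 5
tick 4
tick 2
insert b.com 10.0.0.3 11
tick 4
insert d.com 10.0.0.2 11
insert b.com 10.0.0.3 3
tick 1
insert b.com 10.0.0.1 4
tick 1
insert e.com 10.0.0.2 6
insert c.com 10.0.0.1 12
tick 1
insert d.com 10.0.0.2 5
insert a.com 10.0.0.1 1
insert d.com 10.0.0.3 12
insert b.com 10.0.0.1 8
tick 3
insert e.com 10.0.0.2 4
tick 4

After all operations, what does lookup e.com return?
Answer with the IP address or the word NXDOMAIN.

Answer: NXDOMAIN

Derivation:
Op 1: tick 4 -> clock=4.
Op 2: insert a.com -> 10.0.0.2 (expiry=4+5=9). clock=4
Op 3: tick 4 -> clock=8.
Op 4: tick 2 -> clock=10. purged={a.com}
Op 5: insert b.com -> 10.0.0.3 (expiry=10+11=21). clock=10
Op 6: tick 4 -> clock=14.
Op 7: insert d.com -> 10.0.0.2 (expiry=14+11=25). clock=14
Op 8: insert b.com -> 10.0.0.3 (expiry=14+3=17). clock=14
Op 9: tick 1 -> clock=15.
Op 10: insert b.com -> 10.0.0.1 (expiry=15+4=19). clock=15
Op 11: tick 1 -> clock=16.
Op 12: insert e.com -> 10.0.0.2 (expiry=16+6=22). clock=16
Op 13: insert c.com -> 10.0.0.1 (expiry=16+12=28). clock=16
Op 14: tick 1 -> clock=17.
Op 15: insert d.com -> 10.0.0.2 (expiry=17+5=22). clock=17
Op 16: insert a.com -> 10.0.0.1 (expiry=17+1=18). clock=17
Op 17: insert d.com -> 10.0.0.3 (expiry=17+12=29). clock=17
Op 18: insert b.com -> 10.0.0.1 (expiry=17+8=25). clock=17
Op 19: tick 3 -> clock=20. purged={a.com}
Op 20: insert e.com -> 10.0.0.2 (expiry=20+4=24). clock=20
Op 21: tick 4 -> clock=24. purged={e.com}
lookup e.com: not in cache (expired or never inserted)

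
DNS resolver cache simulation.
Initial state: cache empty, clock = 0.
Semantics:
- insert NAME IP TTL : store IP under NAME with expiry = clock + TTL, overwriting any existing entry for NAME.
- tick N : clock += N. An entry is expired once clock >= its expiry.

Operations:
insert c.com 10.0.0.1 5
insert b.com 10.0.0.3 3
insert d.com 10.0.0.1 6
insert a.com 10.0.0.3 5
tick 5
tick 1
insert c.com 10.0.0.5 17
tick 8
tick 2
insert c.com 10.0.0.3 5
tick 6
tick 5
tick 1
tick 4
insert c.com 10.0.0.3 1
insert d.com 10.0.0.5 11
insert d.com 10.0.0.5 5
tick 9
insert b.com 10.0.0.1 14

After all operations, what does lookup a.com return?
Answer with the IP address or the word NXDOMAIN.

Answer: NXDOMAIN

Derivation:
Op 1: insert c.com -> 10.0.0.1 (expiry=0+5=5). clock=0
Op 2: insert b.com -> 10.0.0.3 (expiry=0+3=3). clock=0
Op 3: insert d.com -> 10.0.0.1 (expiry=0+6=6). clock=0
Op 4: insert a.com -> 10.0.0.3 (expiry=0+5=5). clock=0
Op 5: tick 5 -> clock=5. purged={a.com,b.com,c.com}
Op 6: tick 1 -> clock=6. purged={d.com}
Op 7: insert c.com -> 10.0.0.5 (expiry=6+17=23). clock=6
Op 8: tick 8 -> clock=14.
Op 9: tick 2 -> clock=16.
Op 10: insert c.com -> 10.0.0.3 (expiry=16+5=21). clock=16
Op 11: tick 6 -> clock=22. purged={c.com}
Op 12: tick 5 -> clock=27.
Op 13: tick 1 -> clock=28.
Op 14: tick 4 -> clock=32.
Op 15: insert c.com -> 10.0.0.3 (expiry=32+1=33). clock=32
Op 16: insert d.com -> 10.0.0.5 (expiry=32+11=43). clock=32
Op 17: insert d.com -> 10.0.0.5 (expiry=32+5=37). clock=32
Op 18: tick 9 -> clock=41. purged={c.com,d.com}
Op 19: insert b.com -> 10.0.0.1 (expiry=41+14=55). clock=41
lookup a.com: not in cache (expired or never inserted)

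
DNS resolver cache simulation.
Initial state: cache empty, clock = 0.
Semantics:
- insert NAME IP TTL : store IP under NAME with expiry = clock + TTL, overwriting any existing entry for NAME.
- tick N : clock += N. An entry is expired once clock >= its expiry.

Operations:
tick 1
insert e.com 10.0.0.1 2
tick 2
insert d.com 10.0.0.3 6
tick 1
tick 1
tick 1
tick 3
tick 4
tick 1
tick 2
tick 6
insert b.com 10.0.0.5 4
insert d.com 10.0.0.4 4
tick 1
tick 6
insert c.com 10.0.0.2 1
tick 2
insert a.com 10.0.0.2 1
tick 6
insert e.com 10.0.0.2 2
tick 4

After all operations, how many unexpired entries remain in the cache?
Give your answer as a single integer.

Op 1: tick 1 -> clock=1.
Op 2: insert e.com -> 10.0.0.1 (expiry=1+2=3). clock=1
Op 3: tick 2 -> clock=3. purged={e.com}
Op 4: insert d.com -> 10.0.0.3 (expiry=3+6=9). clock=3
Op 5: tick 1 -> clock=4.
Op 6: tick 1 -> clock=5.
Op 7: tick 1 -> clock=6.
Op 8: tick 3 -> clock=9. purged={d.com}
Op 9: tick 4 -> clock=13.
Op 10: tick 1 -> clock=14.
Op 11: tick 2 -> clock=16.
Op 12: tick 6 -> clock=22.
Op 13: insert b.com -> 10.0.0.5 (expiry=22+4=26). clock=22
Op 14: insert d.com -> 10.0.0.4 (expiry=22+4=26). clock=22
Op 15: tick 1 -> clock=23.
Op 16: tick 6 -> clock=29. purged={b.com,d.com}
Op 17: insert c.com -> 10.0.0.2 (expiry=29+1=30). clock=29
Op 18: tick 2 -> clock=31. purged={c.com}
Op 19: insert a.com -> 10.0.0.2 (expiry=31+1=32). clock=31
Op 20: tick 6 -> clock=37. purged={a.com}
Op 21: insert e.com -> 10.0.0.2 (expiry=37+2=39). clock=37
Op 22: tick 4 -> clock=41. purged={e.com}
Final cache (unexpired): {} -> size=0

Answer: 0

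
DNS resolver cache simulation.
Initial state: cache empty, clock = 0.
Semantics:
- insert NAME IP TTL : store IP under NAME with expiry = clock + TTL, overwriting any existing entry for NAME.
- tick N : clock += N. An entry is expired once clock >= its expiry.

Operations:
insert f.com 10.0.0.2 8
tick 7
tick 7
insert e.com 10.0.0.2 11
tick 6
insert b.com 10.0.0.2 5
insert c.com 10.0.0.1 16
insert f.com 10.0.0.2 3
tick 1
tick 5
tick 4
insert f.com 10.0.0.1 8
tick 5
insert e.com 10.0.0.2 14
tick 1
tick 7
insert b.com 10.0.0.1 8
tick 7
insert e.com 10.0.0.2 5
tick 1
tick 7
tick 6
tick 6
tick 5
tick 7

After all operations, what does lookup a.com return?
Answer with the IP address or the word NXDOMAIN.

Answer: NXDOMAIN

Derivation:
Op 1: insert f.com -> 10.0.0.2 (expiry=0+8=8). clock=0
Op 2: tick 7 -> clock=7.
Op 3: tick 7 -> clock=14. purged={f.com}
Op 4: insert e.com -> 10.0.0.2 (expiry=14+11=25). clock=14
Op 5: tick 6 -> clock=20.
Op 6: insert b.com -> 10.0.0.2 (expiry=20+5=25). clock=20
Op 7: insert c.com -> 10.0.0.1 (expiry=20+16=36). clock=20
Op 8: insert f.com -> 10.0.0.2 (expiry=20+3=23). clock=20
Op 9: tick 1 -> clock=21.
Op 10: tick 5 -> clock=26. purged={b.com,e.com,f.com}
Op 11: tick 4 -> clock=30.
Op 12: insert f.com -> 10.0.0.1 (expiry=30+8=38). clock=30
Op 13: tick 5 -> clock=35.
Op 14: insert e.com -> 10.0.0.2 (expiry=35+14=49). clock=35
Op 15: tick 1 -> clock=36. purged={c.com}
Op 16: tick 7 -> clock=43. purged={f.com}
Op 17: insert b.com -> 10.0.0.1 (expiry=43+8=51). clock=43
Op 18: tick 7 -> clock=50. purged={e.com}
Op 19: insert e.com -> 10.0.0.2 (expiry=50+5=55). clock=50
Op 20: tick 1 -> clock=51. purged={b.com}
Op 21: tick 7 -> clock=58. purged={e.com}
Op 22: tick 6 -> clock=64.
Op 23: tick 6 -> clock=70.
Op 24: tick 5 -> clock=75.
Op 25: tick 7 -> clock=82.
lookup a.com: not in cache (expired or never inserted)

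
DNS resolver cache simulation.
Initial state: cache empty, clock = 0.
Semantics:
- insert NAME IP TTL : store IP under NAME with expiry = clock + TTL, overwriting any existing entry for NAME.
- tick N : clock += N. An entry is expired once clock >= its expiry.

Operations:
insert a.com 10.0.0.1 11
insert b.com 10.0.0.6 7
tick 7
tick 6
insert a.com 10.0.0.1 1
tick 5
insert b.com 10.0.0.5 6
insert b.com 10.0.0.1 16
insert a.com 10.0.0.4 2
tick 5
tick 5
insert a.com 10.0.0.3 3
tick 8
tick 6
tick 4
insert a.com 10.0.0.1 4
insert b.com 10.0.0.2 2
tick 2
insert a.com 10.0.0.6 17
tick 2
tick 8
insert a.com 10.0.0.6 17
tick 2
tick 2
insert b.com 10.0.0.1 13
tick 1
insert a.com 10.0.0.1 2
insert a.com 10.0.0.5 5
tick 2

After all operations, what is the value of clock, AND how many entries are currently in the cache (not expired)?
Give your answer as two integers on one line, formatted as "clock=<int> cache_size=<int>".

Op 1: insert a.com -> 10.0.0.1 (expiry=0+11=11). clock=0
Op 2: insert b.com -> 10.0.0.6 (expiry=0+7=7). clock=0
Op 3: tick 7 -> clock=7. purged={b.com}
Op 4: tick 6 -> clock=13. purged={a.com}
Op 5: insert a.com -> 10.0.0.1 (expiry=13+1=14). clock=13
Op 6: tick 5 -> clock=18. purged={a.com}
Op 7: insert b.com -> 10.0.0.5 (expiry=18+6=24). clock=18
Op 8: insert b.com -> 10.0.0.1 (expiry=18+16=34). clock=18
Op 9: insert a.com -> 10.0.0.4 (expiry=18+2=20). clock=18
Op 10: tick 5 -> clock=23. purged={a.com}
Op 11: tick 5 -> clock=28.
Op 12: insert a.com -> 10.0.0.3 (expiry=28+3=31). clock=28
Op 13: tick 8 -> clock=36. purged={a.com,b.com}
Op 14: tick 6 -> clock=42.
Op 15: tick 4 -> clock=46.
Op 16: insert a.com -> 10.0.0.1 (expiry=46+4=50). clock=46
Op 17: insert b.com -> 10.0.0.2 (expiry=46+2=48). clock=46
Op 18: tick 2 -> clock=48. purged={b.com}
Op 19: insert a.com -> 10.0.0.6 (expiry=48+17=65). clock=48
Op 20: tick 2 -> clock=50.
Op 21: tick 8 -> clock=58.
Op 22: insert a.com -> 10.0.0.6 (expiry=58+17=75). clock=58
Op 23: tick 2 -> clock=60.
Op 24: tick 2 -> clock=62.
Op 25: insert b.com -> 10.0.0.1 (expiry=62+13=75). clock=62
Op 26: tick 1 -> clock=63.
Op 27: insert a.com -> 10.0.0.1 (expiry=63+2=65). clock=63
Op 28: insert a.com -> 10.0.0.5 (expiry=63+5=68). clock=63
Op 29: tick 2 -> clock=65.
Final clock = 65
Final cache (unexpired): {a.com,b.com} -> size=2

Answer: clock=65 cache_size=2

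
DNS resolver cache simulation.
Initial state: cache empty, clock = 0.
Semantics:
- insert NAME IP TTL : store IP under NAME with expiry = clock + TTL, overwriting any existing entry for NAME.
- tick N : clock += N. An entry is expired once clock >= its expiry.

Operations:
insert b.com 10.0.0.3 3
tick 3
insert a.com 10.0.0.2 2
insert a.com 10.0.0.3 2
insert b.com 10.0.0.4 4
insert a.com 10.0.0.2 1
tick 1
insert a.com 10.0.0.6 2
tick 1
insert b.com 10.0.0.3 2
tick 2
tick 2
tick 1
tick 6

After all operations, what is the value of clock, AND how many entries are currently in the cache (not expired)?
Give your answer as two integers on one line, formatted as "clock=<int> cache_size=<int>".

Op 1: insert b.com -> 10.0.0.3 (expiry=0+3=3). clock=0
Op 2: tick 3 -> clock=3. purged={b.com}
Op 3: insert a.com -> 10.0.0.2 (expiry=3+2=5). clock=3
Op 4: insert a.com -> 10.0.0.3 (expiry=3+2=5). clock=3
Op 5: insert b.com -> 10.0.0.4 (expiry=3+4=7). clock=3
Op 6: insert a.com -> 10.0.0.2 (expiry=3+1=4). clock=3
Op 7: tick 1 -> clock=4. purged={a.com}
Op 8: insert a.com -> 10.0.0.6 (expiry=4+2=6). clock=4
Op 9: tick 1 -> clock=5.
Op 10: insert b.com -> 10.0.0.3 (expiry=5+2=7). clock=5
Op 11: tick 2 -> clock=7. purged={a.com,b.com}
Op 12: tick 2 -> clock=9.
Op 13: tick 1 -> clock=10.
Op 14: tick 6 -> clock=16.
Final clock = 16
Final cache (unexpired): {} -> size=0

Answer: clock=16 cache_size=0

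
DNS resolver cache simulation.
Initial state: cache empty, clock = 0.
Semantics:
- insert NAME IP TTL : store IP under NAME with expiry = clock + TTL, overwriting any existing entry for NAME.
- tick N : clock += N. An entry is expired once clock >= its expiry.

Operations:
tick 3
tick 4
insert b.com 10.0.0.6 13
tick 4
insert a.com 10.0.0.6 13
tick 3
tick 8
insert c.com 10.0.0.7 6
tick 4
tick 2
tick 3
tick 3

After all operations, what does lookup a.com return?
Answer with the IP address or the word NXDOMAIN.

Op 1: tick 3 -> clock=3.
Op 2: tick 4 -> clock=7.
Op 3: insert b.com -> 10.0.0.6 (expiry=7+13=20). clock=7
Op 4: tick 4 -> clock=11.
Op 5: insert a.com -> 10.0.0.6 (expiry=11+13=24). clock=11
Op 6: tick 3 -> clock=14.
Op 7: tick 8 -> clock=22. purged={b.com}
Op 8: insert c.com -> 10.0.0.7 (expiry=22+6=28). clock=22
Op 9: tick 4 -> clock=26. purged={a.com}
Op 10: tick 2 -> clock=28. purged={c.com}
Op 11: tick 3 -> clock=31.
Op 12: tick 3 -> clock=34.
lookup a.com: not in cache (expired or never inserted)

Answer: NXDOMAIN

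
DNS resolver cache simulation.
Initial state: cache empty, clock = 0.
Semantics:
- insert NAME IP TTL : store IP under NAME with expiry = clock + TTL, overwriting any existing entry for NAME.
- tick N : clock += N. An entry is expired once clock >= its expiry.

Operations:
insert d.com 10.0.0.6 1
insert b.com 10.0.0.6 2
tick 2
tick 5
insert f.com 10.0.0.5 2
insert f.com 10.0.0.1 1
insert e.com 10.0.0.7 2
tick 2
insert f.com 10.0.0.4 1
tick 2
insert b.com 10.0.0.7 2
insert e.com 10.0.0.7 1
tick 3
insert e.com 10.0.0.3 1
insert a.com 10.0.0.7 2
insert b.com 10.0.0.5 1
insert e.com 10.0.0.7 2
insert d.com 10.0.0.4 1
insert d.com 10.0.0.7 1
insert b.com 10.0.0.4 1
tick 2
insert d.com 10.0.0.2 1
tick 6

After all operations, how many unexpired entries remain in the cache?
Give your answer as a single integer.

Answer: 0

Derivation:
Op 1: insert d.com -> 10.0.0.6 (expiry=0+1=1). clock=0
Op 2: insert b.com -> 10.0.0.6 (expiry=0+2=2). clock=0
Op 3: tick 2 -> clock=2. purged={b.com,d.com}
Op 4: tick 5 -> clock=7.
Op 5: insert f.com -> 10.0.0.5 (expiry=7+2=9). clock=7
Op 6: insert f.com -> 10.0.0.1 (expiry=7+1=8). clock=7
Op 7: insert e.com -> 10.0.0.7 (expiry=7+2=9). clock=7
Op 8: tick 2 -> clock=9. purged={e.com,f.com}
Op 9: insert f.com -> 10.0.0.4 (expiry=9+1=10). clock=9
Op 10: tick 2 -> clock=11. purged={f.com}
Op 11: insert b.com -> 10.0.0.7 (expiry=11+2=13). clock=11
Op 12: insert e.com -> 10.0.0.7 (expiry=11+1=12). clock=11
Op 13: tick 3 -> clock=14. purged={b.com,e.com}
Op 14: insert e.com -> 10.0.0.3 (expiry=14+1=15). clock=14
Op 15: insert a.com -> 10.0.0.7 (expiry=14+2=16). clock=14
Op 16: insert b.com -> 10.0.0.5 (expiry=14+1=15). clock=14
Op 17: insert e.com -> 10.0.0.7 (expiry=14+2=16). clock=14
Op 18: insert d.com -> 10.0.0.4 (expiry=14+1=15). clock=14
Op 19: insert d.com -> 10.0.0.7 (expiry=14+1=15). clock=14
Op 20: insert b.com -> 10.0.0.4 (expiry=14+1=15). clock=14
Op 21: tick 2 -> clock=16. purged={a.com,b.com,d.com,e.com}
Op 22: insert d.com -> 10.0.0.2 (expiry=16+1=17). clock=16
Op 23: tick 6 -> clock=22. purged={d.com}
Final cache (unexpired): {} -> size=0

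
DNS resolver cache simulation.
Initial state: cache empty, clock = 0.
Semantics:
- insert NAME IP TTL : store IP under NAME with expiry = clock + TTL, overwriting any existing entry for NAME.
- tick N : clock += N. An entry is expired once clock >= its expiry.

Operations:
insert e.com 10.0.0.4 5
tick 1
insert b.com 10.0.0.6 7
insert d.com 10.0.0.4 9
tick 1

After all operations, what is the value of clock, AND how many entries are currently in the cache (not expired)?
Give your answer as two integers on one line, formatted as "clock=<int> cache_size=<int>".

Op 1: insert e.com -> 10.0.0.4 (expiry=0+5=5). clock=0
Op 2: tick 1 -> clock=1.
Op 3: insert b.com -> 10.0.0.6 (expiry=1+7=8). clock=1
Op 4: insert d.com -> 10.0.0.4 (expiry=1+9=10). clock=1
Op 5: tick 1 -> clock=2.
Final clock = 2
Final cache (unexpired): {b.com,d.com,e.com} -> size=3

Answer: clock=2 cache_size=3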